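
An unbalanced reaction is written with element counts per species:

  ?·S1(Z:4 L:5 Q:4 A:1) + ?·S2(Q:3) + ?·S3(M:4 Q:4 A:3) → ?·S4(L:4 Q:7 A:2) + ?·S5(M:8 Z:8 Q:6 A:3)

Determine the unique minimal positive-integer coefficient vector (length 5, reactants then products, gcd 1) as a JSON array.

M: 4·0+5·0+4·4 = 16 | 5·0+2·8 = 16
Z: 4·4+5·0+4·0 = 16 | 5·0+2·8 = 16
L: 4·5+5·0+4·0 = 20 | 5·4+2·0 = 20
Q: 4·4+5·3+4·4 = 47 | 5·7+2·6 = 47
A: 4·1+5·0+4·3 = 16 | 5·2+2·3 = 16
gcd(4,5,4,5,2) = 1

Coefficients: [4, 5, 4, 5, 2]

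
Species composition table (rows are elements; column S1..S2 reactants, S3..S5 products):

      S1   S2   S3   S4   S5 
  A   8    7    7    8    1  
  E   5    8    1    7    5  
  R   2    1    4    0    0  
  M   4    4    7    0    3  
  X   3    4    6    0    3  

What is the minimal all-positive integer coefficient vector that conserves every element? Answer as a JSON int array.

Coefficients: [3, 6, 3, 5, 5]

A: 3·8+6·7 = 66 | 3·7+5·8+5·1 = 66
E: 3·5+6·8 = 63 | 3·1+5·7+5·5 = 63
R: 3·2+6·1 = 12 | 3·4+5·0+5·0 = 12
M: 3·4+6·4 = 36 | 3·7+5·0+5·3 = 36
X: 3·3+6·4 = 33 | 3·6+5·0+5·3 = 33
gcd(3,6,3,5,5) = 1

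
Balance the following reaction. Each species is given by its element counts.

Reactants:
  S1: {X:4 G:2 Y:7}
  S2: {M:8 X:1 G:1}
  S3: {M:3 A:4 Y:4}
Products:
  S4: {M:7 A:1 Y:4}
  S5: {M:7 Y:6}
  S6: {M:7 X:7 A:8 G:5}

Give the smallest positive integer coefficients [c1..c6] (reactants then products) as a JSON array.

Coefficients: [2, 6, 5, 4, 3, 2]

M: 2·0+6·8+5·3 = 63 | 4·7+3·7+2·7 = 63
X: 2·4+6·1+5·0 = 14 | 4·0+3·0+2·7 = 14
A: 2·0+6·0+5·4 = 20 | 4·1+3·0+2·8 = 20
G: 2·2+6·1+5·0 = 10 | 4·0+3·0+2·5 = 10
Y: 2·7+6·0+5·4 = 34 | 4·4+3·6+2·0 = 34
gcd(2,6,5,4,3,2) = 1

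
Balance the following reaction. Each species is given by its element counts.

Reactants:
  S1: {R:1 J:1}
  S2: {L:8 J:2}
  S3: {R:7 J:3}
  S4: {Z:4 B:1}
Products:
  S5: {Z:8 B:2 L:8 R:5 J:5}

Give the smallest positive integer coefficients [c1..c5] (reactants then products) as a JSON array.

Coefficients: [3, 2, 1, 4, 2]

Z: 3·0+2·0+1·0+4·4 = 16 | 2·8 = 16
B: 3·0+2·0+1·0+4·1 = 4 | 2·2 = 4
L: 3·0+2·8+1·0+4·0 = 16 | 2·8 = 16
R: 3·1+2·0+1·7+4·0 = 10 | 2·5 = 10
J: 3·1+2·2+1·3+4·0 = 10 | 2·5 = 10
gcd(3,2,1,4,2) = 1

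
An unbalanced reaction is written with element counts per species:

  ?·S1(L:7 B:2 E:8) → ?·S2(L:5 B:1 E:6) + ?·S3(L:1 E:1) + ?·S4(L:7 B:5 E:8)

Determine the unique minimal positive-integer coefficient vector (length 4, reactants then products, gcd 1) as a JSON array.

L: 4·7 = 28 | 3·5+6·1+1·7 = 28
B: 4·2 = 8 | 3·1+6·0+1·5 = 8
E: 4·8 = 32 | 3·6+6·1+1·8 = 32
gcd(4,3,6,1) = 1

Coefficients: [4, 3, 6, 1]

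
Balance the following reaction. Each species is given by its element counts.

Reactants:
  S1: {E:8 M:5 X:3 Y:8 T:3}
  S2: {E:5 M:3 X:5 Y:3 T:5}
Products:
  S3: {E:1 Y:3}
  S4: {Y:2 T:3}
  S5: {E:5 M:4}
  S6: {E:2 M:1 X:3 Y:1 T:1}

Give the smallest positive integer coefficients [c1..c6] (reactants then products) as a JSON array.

E: 1·8+3·5 = 23 | 1·1+4·0+2·5+6·2 = 23
M: 1·5+3·3 = 14 | 1·0+4·0+2·4+6·1 = 14
X: 1·3+3·5 = 18 | 1·0+4·0+2·0+6·3 = 18
Y: 1·8+3·3 = 17 | 1·3+4·2+2·0+6·1 = 17
T: 1·3+3·5 = 18 | 1·0+4·3+2·0+6·1 = 18
gcd(1,3,1,4,2,6) = 1

Coefficients: [1, 3, 1, 4, 2, 6]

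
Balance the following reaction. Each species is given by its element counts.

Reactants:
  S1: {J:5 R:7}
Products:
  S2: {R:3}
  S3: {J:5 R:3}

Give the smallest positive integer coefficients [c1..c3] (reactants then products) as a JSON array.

Coefficients: [3, 4, 3]

J: 3·5 = 15 | 4·0+3·5 = 15
R: 3·7 = 21 | 4·3+3·3 = 21
gcd(3,4,3) = 1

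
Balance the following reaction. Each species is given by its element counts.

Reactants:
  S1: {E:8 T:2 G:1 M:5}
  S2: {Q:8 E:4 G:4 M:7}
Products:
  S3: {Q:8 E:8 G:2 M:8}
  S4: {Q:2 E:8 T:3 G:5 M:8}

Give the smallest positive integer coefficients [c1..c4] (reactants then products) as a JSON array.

Coefficients: [6, 6, 5, 4]

Q: 6·0+6·8 = 48 | 5·8+4·2 = 48
E: 6·8+6·4 = 72 | 5·8+4·8 = 72
T: 6·2+6·0 = 12 | 5·0+4·3 = 12
G: 6·1+6·4 = 30 | 5·2+4·5 = 30
M: 6·5+6·7 = 72 | 5·8+4·8 = 72
gcd(6,6,5,4) = 1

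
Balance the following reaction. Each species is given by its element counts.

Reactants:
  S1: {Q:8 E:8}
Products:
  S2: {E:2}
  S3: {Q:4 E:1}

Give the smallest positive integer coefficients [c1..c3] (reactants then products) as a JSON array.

Coefficients: [1, 3, 2]

Q: 1·8 = 8 | 3·0+2·4 = 8
E: 1·8 = 8 | 3·2+2·1 = 8
gcd(1,3,2) = 1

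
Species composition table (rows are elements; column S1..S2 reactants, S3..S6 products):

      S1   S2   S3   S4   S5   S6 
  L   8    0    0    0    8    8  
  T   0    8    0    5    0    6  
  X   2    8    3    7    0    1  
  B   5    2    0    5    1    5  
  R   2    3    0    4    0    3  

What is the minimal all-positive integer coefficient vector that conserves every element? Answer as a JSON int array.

L: 5·8+4·0 = 40 | 4·0+4·0+3·8+2·8 = 40
T: 5·0+4·8 = 32 | 4·0+4·5+3·0+2·6 = 32
X: 5·2+4·8 = 42 | 4·3+4·7+3·0+2·1 = 42
B: 5·5+4·2 = 33 | 4·0+4·5+3·1+2·5 = 33
R: 5·2+4·3 = 22 | 4·0+4·4+3·0+2·3 = 22
gcd(5,4,4,4,3,2) = 1

Coefficients: [5, 4, 4, 4, 3, 2]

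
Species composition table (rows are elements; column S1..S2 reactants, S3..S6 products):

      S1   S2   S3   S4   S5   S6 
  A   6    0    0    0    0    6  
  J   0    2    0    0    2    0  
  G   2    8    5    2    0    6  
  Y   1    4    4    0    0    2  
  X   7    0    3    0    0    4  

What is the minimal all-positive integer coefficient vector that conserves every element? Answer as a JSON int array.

Coefficients: [4, 5, 4, 2, 5, 4]

A: 4·6+5·0 = 24 | 4·0+2·0+5·0+4·6 = 24
J: 4·0+5·2 = 10 | 4·0+2·0+5·2+4·0 = 10
G: 4·2+5·8 = 48 | 4·5+2·2+5·0+4·6 = 48
Y: 4·1+5·4 = 24 | 4·4+2·0+5·0+4·2 = 24
X: 4·7+5·0 = 28 | 4·3+2·0+5·0+4·4 = 28
gcd(4,5,4,2,5,4) = 1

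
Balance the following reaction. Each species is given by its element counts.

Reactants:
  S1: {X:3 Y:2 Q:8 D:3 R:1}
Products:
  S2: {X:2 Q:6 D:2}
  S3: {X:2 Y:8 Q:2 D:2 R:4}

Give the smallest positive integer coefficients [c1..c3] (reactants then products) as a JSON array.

Coefficients: [4, 5, 1]

X: 4·3 = 12 | 5·2+1·2 = 12
Y: 4·2 = 8 | 5·0+1·8 = 8
Q: 4·8 = 32 | 5·6+1·2 = 32
D: 4·3 = 12 | 5·2+1·2 = 12
R: 4·1 = 4 | 5·0+1·4 = 4
gcd(4,5,1) = 1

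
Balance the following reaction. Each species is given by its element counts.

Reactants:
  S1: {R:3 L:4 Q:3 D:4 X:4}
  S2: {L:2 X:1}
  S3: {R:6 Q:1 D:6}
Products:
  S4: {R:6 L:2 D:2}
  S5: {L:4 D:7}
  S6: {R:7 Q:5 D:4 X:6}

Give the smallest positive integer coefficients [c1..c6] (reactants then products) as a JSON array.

R: 3·3+6·0+6·6 = 45 | 4·6+4·0+3·7 = 45
L: 3·4+6·2+6·0 = 24 | 4·2+4·4+3·0 = 24
Q: 3·3+6·0+6·1 = 15 | 4·0+4·0+3·5 = 15
D: 3·4+6·0+6·6 = 48 | 4·2+4·7+3·4 = 48
X: 3·4+6·1+6·0 = 18 | 4·0+4·0+3·6 = 18
gcd(3,6,6,4,4,3) = 1

Coefficients: [3, 6, 6, 4, 4, 3]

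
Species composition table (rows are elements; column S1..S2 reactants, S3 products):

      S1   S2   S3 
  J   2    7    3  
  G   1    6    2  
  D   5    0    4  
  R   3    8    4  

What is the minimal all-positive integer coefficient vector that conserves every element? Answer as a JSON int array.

Coefficients: [4, 1, 5]

J: 4·2+1·7 = 15 | 5·3 = 15
G: 4·1+1·6 = 10 | 5·2 = 10
D: 4·5+1·0 = 20 | 5·4 = 20
R: 4·3+1·8 = 20 | 5·4 = 20
gcd(4,1,5) = 1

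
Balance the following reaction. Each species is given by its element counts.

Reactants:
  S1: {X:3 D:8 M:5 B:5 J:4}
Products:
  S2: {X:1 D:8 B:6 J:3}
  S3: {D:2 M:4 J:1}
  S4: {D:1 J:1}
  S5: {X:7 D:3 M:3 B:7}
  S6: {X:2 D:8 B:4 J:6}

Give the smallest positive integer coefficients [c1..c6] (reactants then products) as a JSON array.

X: 6·3 = 18 | 2·1+6·0+6·0+2·7+1·2 = 18
D: 6·8 = 48 | 2·8+6·2+6·1+2·3+1·8 = 48
M: 6·5 = 30 | 2·0+6·4+6·0+2·3+1·0 = 30
B: 6·5 = 30 | 2·6+6·0+6·0+2·7+1·4 = 30
J: 6·4 = 24 | 2·3+6·1+6·1+2·0+1·6 = 24
gcd(6,2,6,6,2,1) = 1

Coefficients: [6, 2, 6, 6, 2, 1]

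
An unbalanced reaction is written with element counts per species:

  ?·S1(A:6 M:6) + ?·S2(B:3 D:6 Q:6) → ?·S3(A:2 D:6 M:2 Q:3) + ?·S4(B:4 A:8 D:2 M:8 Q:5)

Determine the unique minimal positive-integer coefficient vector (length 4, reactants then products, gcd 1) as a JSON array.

Coefficients: [5, 4, 3, 3]

B: 5·0+4·3 = 12 | 3·0+3·4 = 12
A: 5·6+4·0 = 30 | 3·2+3·8 = 30
D: 5·0+4·6 = 24 | 3·6+3·2 = 24
M: 5·6+4·0 = 30 | 3·2+3·8 = 30
Q: 5·0+4·6 = 24 | 3·3+3·5 = 24
gcd(5,4,3,3) = 1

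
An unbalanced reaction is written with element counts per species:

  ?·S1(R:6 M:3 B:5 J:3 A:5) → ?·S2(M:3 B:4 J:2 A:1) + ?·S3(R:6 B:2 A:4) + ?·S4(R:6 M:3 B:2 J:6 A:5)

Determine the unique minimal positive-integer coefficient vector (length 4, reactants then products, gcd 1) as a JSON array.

Coefficients: [4, 3, 3, 1]

R: 4·6 = 24 | 3·0+3·6+1·6 = 24
M: 4·3 = 12 | 3·3+3·0+1·3 = 12
B: 4·5 = 20 | 3·4+3·2+1·2 = 20
J: 4·3 = 12 | 3·2+3·0+1·6 = 12
A: 4·5 = 20 | 3·1+3·4+1·5 = 20
gcd(4,3,3,1) = 1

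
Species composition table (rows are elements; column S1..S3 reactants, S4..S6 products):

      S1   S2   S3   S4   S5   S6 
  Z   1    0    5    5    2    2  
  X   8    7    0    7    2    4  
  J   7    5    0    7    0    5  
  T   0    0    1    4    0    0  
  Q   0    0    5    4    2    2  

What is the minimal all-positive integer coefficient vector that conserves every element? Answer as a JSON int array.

Coefficients: [1, 3, 4, 1, 5, 3]

Z: 1·1+3·0+4·5 = 21 | 1·5+5·2+3·2 = 21
X: 1·8+3·7+4·0 = 29 | 1·7+5·2+3·4 = 29
J: 1·7+3·5+4·0 = 22 | 1·7+5·0+3·5 = 22
T: 1·0+3·0+4·1 = 4 | 1·4+5·0+3·0 = 4
Q: 1·0+3·0+4·5 = 20 | 1·4+5·2+3·2 = 20
gcd(1,3,4,1,5,3) = 1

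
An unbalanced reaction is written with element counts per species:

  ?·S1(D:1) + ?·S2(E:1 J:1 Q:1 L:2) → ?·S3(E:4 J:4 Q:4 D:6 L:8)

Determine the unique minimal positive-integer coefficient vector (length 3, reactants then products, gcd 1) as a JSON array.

E: 6·0+4·1 = 4 | 1·4 = 4
J: 6·0+4·1 = 4 | 1·4 = 4
Q: 6·0+4·1 = 4 | 1·4 = 4
D: 6·1+4·0 = 6 | 1·6 = 6
L: 6·0+4·2 = 8 | 1·8 = 8
gcd(6,4,1) = 1

Coefficients: [6, 4, 1]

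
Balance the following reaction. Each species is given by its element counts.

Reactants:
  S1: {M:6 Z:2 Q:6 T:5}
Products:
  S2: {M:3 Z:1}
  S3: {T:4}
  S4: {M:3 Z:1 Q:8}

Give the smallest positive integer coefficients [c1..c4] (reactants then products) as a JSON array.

M: 4·6 = 24 | 5·3+5·0+3·3 = 24
Z: 4·2 = 8 | 5·1+5·0+3·1 = 8
Q: 4·6 = 24 | 5·0+5·0+3·8 = 24
T: 4·5 = 20 | 5·0+5·4+3·0 = 20
gcd(4,5,5,3) = 1

Coefficients: [4, 5, 5, 3]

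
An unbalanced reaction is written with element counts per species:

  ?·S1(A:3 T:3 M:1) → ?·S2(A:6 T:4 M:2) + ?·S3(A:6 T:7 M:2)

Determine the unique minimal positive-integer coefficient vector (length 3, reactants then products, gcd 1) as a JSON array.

A: 6·3 = 18 | 1·6+2·6 = 18
T: 6·3 = 18 | 1·4+2·7 = 18
M: 6·1 = 6 | 1·2+2·2 = 6
gcd(6,1,2) = 1

Coefficients: [6, 1, 2]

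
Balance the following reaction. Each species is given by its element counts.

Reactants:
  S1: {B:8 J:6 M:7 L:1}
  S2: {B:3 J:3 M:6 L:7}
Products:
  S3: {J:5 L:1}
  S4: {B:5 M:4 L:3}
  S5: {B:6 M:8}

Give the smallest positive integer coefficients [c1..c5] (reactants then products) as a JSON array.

Coefficients: [4, 2, 6, 4, 3]

B: 4·8+2·3 = 38 | 6·0+4·5+3·6 = 38
J: 4·6+2·3 = 30 | 6·5+4·0+3·0 = 30
M: 4·7+2·6 = 40 | 6·0+4·4+3·8 = 40
L: 4·1+2·7 = 18 | 6·1+4·3+3·0 = 18
gcd(4,2,6,4,3) = 1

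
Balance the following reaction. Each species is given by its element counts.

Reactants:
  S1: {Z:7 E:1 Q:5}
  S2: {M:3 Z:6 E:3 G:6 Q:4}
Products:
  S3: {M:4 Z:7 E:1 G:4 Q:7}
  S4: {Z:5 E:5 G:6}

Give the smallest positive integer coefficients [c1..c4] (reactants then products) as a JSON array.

M: 1·0+4·3 = 12 | 3·4+2·0 = 12
Z: 1·7+4·6 = 31 | 3·7+2·5 = 31
E: 1·1+4·3 = 13 | 3·1+2·5 = 13
G: 1·0+4·6 = 24 | 3·4+2·6 = 24
Q: 1·5+4·4 = 21 | 3·7+2·0 = 21
gcd(1,4,3,2) = 1

Coefficients: [1, 4, 3, 2]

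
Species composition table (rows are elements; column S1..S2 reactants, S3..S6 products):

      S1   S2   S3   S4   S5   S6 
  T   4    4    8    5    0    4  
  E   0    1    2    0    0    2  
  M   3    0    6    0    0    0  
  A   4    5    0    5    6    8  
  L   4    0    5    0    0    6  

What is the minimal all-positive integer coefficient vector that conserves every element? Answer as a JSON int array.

T: 4·4+6·4 = 40 | 2·8+4·5+3·0+1·4 = 40
E: 4·0+6·1 = 6 | 2·2+4·0+3·0+1·2 = 6
M: 4·3+6·0 = 12 | 2·6+4·0+3·0+1·0 = 12
A: 4·4+6·5 = 46 | 2·0+4·5+3·6+1·8 = 46
L: 4·4+6·0 = 16 | 2·5+4·0+3·0+1·6 = 16
gcd(4,6,2,4,3,1) = 1

Coefficients: [4, 6, 2, 4, 3, 1]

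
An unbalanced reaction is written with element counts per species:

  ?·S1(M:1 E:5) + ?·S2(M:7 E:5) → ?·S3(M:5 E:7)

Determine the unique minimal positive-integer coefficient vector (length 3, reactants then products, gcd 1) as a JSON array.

M: 4·1+3·7 = 25 | 5·5 = 25
E: 4·5+3·5 = 35 | 5·7 = 35
gcd(4,3,5) = 1

Coefficients: [4, 3, 5]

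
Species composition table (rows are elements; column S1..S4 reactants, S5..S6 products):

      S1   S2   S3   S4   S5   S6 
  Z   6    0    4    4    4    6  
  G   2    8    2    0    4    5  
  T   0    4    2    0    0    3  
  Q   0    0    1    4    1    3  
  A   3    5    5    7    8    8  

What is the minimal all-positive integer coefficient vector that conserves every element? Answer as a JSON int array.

Z: 4·6+4·0+1·4+5·4 = 48 | 3·4+6·6 = 48
G: 4·2+4·8+1·2+5·0 = 42 | 3·4+6·5 = 42
T: 4·0+4·4+1·2+5·0 = 18 | 3·0+6·3 = 18
Q: 4·0+4·0+1·1+5·4 = 21 | 3·1+6·3 = 21
A: 4·3+4·5+1·5+5·7 = 72 | 3·8+6·8 = 72
gcd(4,4,1,5,3,6) = 1

Coefficients: [4, 4, 1, 5, 3, 6]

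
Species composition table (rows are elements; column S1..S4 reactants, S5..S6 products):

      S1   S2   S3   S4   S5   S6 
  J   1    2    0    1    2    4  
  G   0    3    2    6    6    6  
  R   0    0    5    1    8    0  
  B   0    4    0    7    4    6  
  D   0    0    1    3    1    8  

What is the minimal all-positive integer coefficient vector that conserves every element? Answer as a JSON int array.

J: 6·1+2·2+6·0+2·1 = 12 | 4·2+1·4 = 12
G: 6·0+2·3+6·2+2·6 = 30 | 4·6+1·6 = 30
R: 6·0+2·0+6·5+2·1 = 32 | 4·8+1·0 = 32
B: 6·0+2·4+6·0+2·7 = 22 | 4·4+1·6 = 22
D: 6·0+2·0+6·1+2·3 = 12 | 4·1+1·8 = 12
gcd(6,2,6,2,4,1) = 1

Coefficients: [6, 2, 6, 2, 4, 1]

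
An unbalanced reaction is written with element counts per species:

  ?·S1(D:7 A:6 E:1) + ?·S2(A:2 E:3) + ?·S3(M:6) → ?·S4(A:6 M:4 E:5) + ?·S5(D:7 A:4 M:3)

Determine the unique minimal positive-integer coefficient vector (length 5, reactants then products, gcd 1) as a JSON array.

Coefficients: [6, 3, 5, 3, 6]

D: 6·7+3·0+5·0 = 42 | 3·0+6·7 = 42
A: 6·6+3·2+5·0 = 42 | 3·6+6·4 = 42
M: 6·0+3·0+5·6 = 30 | 3·4+6·3 = 30
E: 6·1+3·3+5·0 = 15 | 3·5+6·0 = 15
gcd(6,3,5,3,6) = 1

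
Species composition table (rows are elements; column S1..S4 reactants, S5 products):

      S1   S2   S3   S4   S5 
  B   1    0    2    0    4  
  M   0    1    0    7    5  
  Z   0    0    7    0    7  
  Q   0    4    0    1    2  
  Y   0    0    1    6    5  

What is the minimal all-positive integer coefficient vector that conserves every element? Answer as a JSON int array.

Coefficients: [6, 1, 3, 2, 3]

B: 6·1+1·0+3·2+2·0 = 12 | 3·4 = 12
M: 6·0+1·1+3·0+2·7 = 15 | 3·5 = 15
Z: 6·0+1·0+3·7+2·0 = 21 | 3·7 = 21
Q: 6·0+1·4+3·0+2·1 = 6 | 3·2 = 6
Y: 6·0+1·0+3·1+2·6 = 15 | 3·5 = 15
gcd(6,1,3,2,3) = 1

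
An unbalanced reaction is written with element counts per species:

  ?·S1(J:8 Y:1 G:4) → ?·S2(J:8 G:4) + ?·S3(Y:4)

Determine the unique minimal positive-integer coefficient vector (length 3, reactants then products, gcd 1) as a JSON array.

Coefficients: [4, 4, 1]

J: 4·8 = 32 | 4·8+1·0 = 32
Y: 4·1 = 4 | 4·0+1·4 = 4
G: 4·4 = 16 | 4·4+1·0 = 16
gcd(4,4,1) = 1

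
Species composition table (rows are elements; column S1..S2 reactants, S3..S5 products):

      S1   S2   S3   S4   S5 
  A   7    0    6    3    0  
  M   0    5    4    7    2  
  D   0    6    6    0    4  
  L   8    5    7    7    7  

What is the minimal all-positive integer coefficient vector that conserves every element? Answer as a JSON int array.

A: 3·7+5·0 = 21 | 3·6+1·3+3·0 = 21
M: 3·0+5·5 = 25 | 3·4+1·7+3·2 = 25
D: 3·0+5·6 = 30 | 3·6+1·0+3·4 = 30
L: 3·8+5·5 = 49 | 3·7+1·7+3·7 = 49
gcd(3,5,3,1,3) = 1

Coefficients: [3, 5, 3, 1, 3]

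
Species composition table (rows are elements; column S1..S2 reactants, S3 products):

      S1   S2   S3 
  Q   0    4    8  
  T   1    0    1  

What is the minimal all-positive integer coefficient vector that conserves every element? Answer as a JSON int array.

Coefficients: [1, 2, 1]

Q: 1·0+2·4 = 8 | 1·8 = 8
T: 1·1+2·0 = 1 | 1·1 = 1
gcd(1,2,1) = 1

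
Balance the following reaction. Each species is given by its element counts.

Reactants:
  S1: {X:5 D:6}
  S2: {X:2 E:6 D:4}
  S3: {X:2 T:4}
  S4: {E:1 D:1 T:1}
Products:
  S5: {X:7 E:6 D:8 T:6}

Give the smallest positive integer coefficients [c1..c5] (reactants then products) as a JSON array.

Coefficients: [3, 4, 6, 6, 5]

X: 3·5+4·2+6·2+6·0 = 35 | 5·7 = 35
E: 3·0+4·6+6·0+6·1 = 30 | 5·6 = 30
D: 3·6+4·4+6·0+6·1 = 40 | 5·8 = 40
T: 3·0+4·0+6·4+6·1 = 30 | 5·6 = 30
gcd(3,4,6,6,5) = 1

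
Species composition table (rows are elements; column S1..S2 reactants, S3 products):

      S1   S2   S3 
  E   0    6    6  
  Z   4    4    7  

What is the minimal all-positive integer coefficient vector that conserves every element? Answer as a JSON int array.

Coefficients: [3, 4, 4]

E: 3·0+4·6 = 24 | 4·6 = 24
Z: 3·4+4·4 = 28 | 4·7 = 28
gcd(3,4,4) = 1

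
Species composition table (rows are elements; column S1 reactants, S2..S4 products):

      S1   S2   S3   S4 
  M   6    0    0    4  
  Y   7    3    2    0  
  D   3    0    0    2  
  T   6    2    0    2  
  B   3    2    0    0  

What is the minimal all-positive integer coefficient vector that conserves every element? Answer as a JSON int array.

M: 4·6 = 24 | 6·0+5·0+6·4 = 24
Y: 4·7 = 28 | 6·3+5·2+6·0 = 28
D: 4·3 = 12 | 6·0+5·0+6·2 = 12
T: 4·6 = 24 | 6·2+5·0+6·2 = 24
B: 4·3 = 12 | 6·2+5·0+6·0 = 12
gcd(4,6,5,6) = 1

Coefficients: [4, 6, 5, 6]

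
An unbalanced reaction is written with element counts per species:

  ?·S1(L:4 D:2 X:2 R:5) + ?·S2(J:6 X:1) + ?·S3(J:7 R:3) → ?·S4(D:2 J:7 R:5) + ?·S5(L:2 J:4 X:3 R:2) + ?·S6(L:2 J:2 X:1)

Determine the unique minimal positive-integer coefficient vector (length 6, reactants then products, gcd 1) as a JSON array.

Coefficients: [4, 6, 2, 4, 3, 5]

L: 4·4+6·0+2·0 = 16 | 4·0+3·2+5·2 = 16
D: 4·2+6·0+2·0 = 8 | 4·2+3·0+5·0 = 8
J: 4·0+6·6+2·7 = 50 | 4·7+3·4+5·2 = 50
X: 4·2+6·1+2·0 = 14 | 4·0+3·3+5·1 = 14
R: 4·5+6·0+2·3 = 26 | 4·5+3·2+5·0 = 26
gcd(4,6,2,4,3,5) = 1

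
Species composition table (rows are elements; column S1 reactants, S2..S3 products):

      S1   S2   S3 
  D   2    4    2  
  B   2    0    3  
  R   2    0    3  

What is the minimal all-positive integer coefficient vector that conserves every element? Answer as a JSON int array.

D: 6·2 = 12 | 1·4+4·2 = 12
B: 6·2 = 12 | 1·0+4·3 = 12
R: 6·2 = 12 | 1·0+4·3 = 12
gcd(6,1,4) = 1

Coefficients: [6, 1, 4]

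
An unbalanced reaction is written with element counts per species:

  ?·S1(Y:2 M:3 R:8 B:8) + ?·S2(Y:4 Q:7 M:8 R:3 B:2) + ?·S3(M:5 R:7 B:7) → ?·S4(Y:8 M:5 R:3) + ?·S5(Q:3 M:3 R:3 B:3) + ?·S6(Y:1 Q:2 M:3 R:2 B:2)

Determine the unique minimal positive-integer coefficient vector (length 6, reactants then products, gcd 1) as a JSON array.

Coefficients: [1, 3, 1, 1, 3, 6]

Y: 1·2+3·4+1·0 = 14 | 1·8+3·0+6·1 = 14
Q: 1·0+3·7+1·0 = 21 | 1·0+3·3+6·2 = 21
M: 1·3+3·8+1·5 = 32 | 1·5+3·3+6·3 = 32
R: 1·8+3·3+1·7 = 24 | 1·3+3·3+6·2 = 24
B: 1·8+3·2+1·7 = 21 | 1·0+3·3+6·2 = 21
gcd(1,3,1,1,3,6) = 1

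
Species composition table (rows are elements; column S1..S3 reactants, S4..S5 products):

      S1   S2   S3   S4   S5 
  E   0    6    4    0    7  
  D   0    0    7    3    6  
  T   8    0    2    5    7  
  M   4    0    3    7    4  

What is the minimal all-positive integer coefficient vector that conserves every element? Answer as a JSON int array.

Coefficients: [5, 3, 6, 2, 6]

E: 5·0+3·6+6·4 = 42 | 2·0+6·7 = 42
D: 5·0+3·0+6·7 = 42 | 2·3+6·6 = 42
T: 5·8+3·0+6·2 = 52 | 2·5+6·7 = 52
M: 5·4+3·0+6·3 = 38 | 2·7+6·4 = 38
gcd(5,3,6,2,6) = 1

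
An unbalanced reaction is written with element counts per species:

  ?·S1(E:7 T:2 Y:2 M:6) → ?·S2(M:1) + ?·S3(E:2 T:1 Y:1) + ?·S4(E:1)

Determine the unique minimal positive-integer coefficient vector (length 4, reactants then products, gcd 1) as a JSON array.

Coefficients: [1, 6, 2, 3]

E: 1·7 = 7 | 6·0+2·2+3·1 = 7
T: 1·2 = 2 | 6·0+2·1+3·0 = 2
Y: 1·2 = 2 | 6·0+2·1+3·0 = 2
M: 1·6 = 6 | 6·1+2·0+3·0 = 6
gcd(1,6,2,3) = 1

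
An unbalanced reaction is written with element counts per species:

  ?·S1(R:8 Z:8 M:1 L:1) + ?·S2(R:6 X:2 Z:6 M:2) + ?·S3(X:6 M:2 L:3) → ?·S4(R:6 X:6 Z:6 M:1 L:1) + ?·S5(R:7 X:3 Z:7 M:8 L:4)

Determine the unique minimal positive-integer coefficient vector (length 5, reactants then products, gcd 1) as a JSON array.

R: 1·8+6·6+4·0 = 44 | 5·6+2·7 = 44
X: 1·0+6·2+4·6 = 36 | 5·6+2·3 = 36
Z: 1·8+6·6+4·0 = 44 | 5·6+2·7 = 44
M: 1·1+6·2+4·2 = 21 | 5·1+2·8 = 21
L: 1·1+6·0+4·3 = 13 | 5·1+2·4 = 13
gcd(1,6,4,5,2) = 1

Coefficients: [1, 6, 4, 5, 2]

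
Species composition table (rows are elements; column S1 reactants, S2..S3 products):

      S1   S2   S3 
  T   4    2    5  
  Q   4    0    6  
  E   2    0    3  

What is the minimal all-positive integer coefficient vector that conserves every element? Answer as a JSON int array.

Coefficients: [3, 1, 2]

T: 3·4 = 12 | 1·2+2·5 = 12
Q: 3·4 = 12 | 1·0+2·6 = 12
E: 3·2 = 6 | 1·0+2·3 = 6
gcd(3,1,2) = 1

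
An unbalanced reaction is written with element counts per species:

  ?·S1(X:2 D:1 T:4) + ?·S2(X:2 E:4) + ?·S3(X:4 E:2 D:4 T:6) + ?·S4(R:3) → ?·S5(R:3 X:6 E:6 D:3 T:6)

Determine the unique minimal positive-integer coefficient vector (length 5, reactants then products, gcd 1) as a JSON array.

R: 3·0+6·0+3·0+5·3 = 15 | 5·3 = 15
X: 3·2+6·2+3·4+5·0 = 30 | 5·6 = 30
E: 3·0+6·4+3·2+5·0 = 30 | 5·6 = 30
D: 3·1+6·0+3·4+5·0 = 15 | 5·3 = 15
T: 3·4+6·0+3·6+5·0 = 30 | 5·6 = 30
gcd(3,6,3,5,5) = 1

Coefficients: [3, 6, 3, 5, 5]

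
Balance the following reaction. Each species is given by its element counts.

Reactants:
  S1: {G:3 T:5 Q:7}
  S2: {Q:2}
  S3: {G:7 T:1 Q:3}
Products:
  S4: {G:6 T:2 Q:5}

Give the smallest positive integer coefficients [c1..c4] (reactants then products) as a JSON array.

G: 1·3+2·0+3·7 = 24 | 4·6 = 24
T: 1·5+2·0+3·1 = 8 | 4·2 = 8
Q: 1·7+2·2+3·3 = 20 | 4·5 = 20
gcd(1,2,3,4) = 1

Coefficients: [1, 2, 3, 4]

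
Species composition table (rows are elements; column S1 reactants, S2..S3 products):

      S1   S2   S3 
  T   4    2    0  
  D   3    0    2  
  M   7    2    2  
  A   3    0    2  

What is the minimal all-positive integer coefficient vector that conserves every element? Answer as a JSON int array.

T: 2·4 = 8 | 4·2+3·0 = 8
D: 2·3 = 6 | 4·0+3·2 = 6
M: 2·7 = 14 | 4·2+3·2 = 14
A: 2·3 = 6 | 4·0+3·2 = 6
gcd(2,4,3) = 1

Coefficients: [2, 4, 3]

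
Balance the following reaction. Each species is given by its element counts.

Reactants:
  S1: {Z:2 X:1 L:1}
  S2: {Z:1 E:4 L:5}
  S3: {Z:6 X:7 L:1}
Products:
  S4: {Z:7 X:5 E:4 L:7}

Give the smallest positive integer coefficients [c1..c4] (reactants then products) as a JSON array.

Z: 3·2+2·1+1·6 = 14 | 2·7 = 14
X: 3·1+2·0+1·7 = 10 | 2·5 = 10
E: 3·0+2·4+1·0 = 8 | 2·4 = 8
L: 3·1+2·5+1·1 = 14 | 2·7 = 14
gcd(3,2,1,2) = 1

Coefficients: [3, 2, 1, 2]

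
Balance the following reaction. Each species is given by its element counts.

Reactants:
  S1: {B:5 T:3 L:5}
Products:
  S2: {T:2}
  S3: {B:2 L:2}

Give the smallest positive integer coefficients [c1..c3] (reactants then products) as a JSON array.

Coefficients: [2, 3, 5]

B: 2·5 = 10 | 3·0+5·2 = 10
T: 2·3 = 6 | 3·2+5·0 = 6
L: 2·5 = 10 | 3·0+5·2 = 10
gcd(2,3,5) = 1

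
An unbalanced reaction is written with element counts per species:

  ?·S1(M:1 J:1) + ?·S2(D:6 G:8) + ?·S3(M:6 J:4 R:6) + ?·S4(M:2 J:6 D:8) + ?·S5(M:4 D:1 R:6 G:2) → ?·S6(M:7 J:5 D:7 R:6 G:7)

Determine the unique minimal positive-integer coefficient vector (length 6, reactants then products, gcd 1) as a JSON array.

Coefficients: [6, 3, 2, 1, 2, 4]

M: 6·1+3·0+2·6+1·2+2·4 = 28 | 4·7 = 28
J: 6·1+3·0+2·4+1·6+2·0 = 20 | 4·5 = 20
D: 6·0+3·6+2·0+1·8+2·1 = 28 | 4·7 = 28
R: 6·0+3·0+2·6+1·0+2·6 = 24 | 4·6 = 24
G: 6·0+3·8+2·0+1·0+2·2 = 28 | 4·7 = 28
gcd(6,3,2,1,2,4) = 1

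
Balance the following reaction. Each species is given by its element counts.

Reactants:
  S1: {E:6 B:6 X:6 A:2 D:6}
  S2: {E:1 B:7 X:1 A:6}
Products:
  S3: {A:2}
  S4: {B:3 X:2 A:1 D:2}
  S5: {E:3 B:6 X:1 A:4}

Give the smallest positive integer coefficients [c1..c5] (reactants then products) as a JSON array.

Coefficients: [2, 6, 5, 6, 6]

E: 2·6+6·1 = 18 | 5·0+6·0+6·3 = 18
B: 2·6+6·7 = 54 | 5·0+6·3+6·6 = 54
X: 2·6+6·1 = 18 | 5·0+6·2+6·1 = 18
A: 2·2+6·6 = 40 | 5·2+6·1+6·4 = 40
D: 2·6+6·0 = 12 | 5·0+6·2+6·0 = 12
gcd(2,6,5,6,6) = 1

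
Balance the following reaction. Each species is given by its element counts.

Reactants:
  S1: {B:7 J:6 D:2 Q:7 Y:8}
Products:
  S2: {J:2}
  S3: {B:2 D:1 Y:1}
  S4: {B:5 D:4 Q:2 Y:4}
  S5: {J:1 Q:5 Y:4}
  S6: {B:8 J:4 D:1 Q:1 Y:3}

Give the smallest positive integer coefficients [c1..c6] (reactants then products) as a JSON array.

B: 5·7 = 35 | 6·0+3·2+1·5+6·0+3·8 = 35
J: 5·6 = 30 | 6·2+3·0+1·0+6·1+3·4 = 30
D: 5·2 = 10 | 6·0+3·1+1·4+6·0+3·1 = 10
Q: 5·7 = 35 | 6·0+3·0+1·2+6·5+3·1 = 35
Y: 5·8 = 40 | 6·0+3·1+1·4+6·4+3·3 = 40
gcd(5,6,3,1,6,3) = 1

Coefficients: [5, 6, 3, 1, 6, 3]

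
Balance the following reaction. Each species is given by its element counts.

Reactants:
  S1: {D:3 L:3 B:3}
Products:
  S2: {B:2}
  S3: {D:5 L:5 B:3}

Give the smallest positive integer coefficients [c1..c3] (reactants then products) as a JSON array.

Coefficients: [5, 3, 3]

D: 5·3 = 15 | 3·0+3·5 = 15
L: 5·3 = 15 | 3·0+3·5 = 15
B: 5·3 = 15 | 3·2+3·3 = 15
gcd(5,3,3) = 1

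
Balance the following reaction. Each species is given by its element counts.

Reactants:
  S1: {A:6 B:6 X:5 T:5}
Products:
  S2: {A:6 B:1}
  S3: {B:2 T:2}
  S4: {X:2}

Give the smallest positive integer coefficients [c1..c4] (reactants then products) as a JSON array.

Coefficients: [2, 2, 5, 5]

A: 2·6 = 12 | 2·6+5·0+5·0 = 12
B: 2·6 = 12 | 2·1+5·2+5·0 = 12
X: 2·5 = 10 | 2·0+5·0+5·2 = 10
T: 2·5 = 10 | 2·0+5·2+5·0 = 10
gcd(2,2,5,5) = 1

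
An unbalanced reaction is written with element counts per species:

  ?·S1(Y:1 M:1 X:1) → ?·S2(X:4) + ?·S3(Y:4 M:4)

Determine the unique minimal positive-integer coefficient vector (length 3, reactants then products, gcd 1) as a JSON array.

Coefficients: [4, 1, 1]

Y: 4·1 = 4 | 1·0+1·4 = 4
M: 4·1 = 4 | 1·0+1·4 = 4
X: 4·1 = 4 | 1·4+1·0 = 4
gcd(4,1,1) = 1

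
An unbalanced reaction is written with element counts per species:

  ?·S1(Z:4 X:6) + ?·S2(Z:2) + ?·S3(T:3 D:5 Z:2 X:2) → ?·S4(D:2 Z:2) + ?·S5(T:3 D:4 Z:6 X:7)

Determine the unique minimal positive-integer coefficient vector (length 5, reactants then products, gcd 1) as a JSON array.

T: 5·0+5·0+6·3 = 18 | 3·0+6·3 = 18
D: 5·0+5·0+6·5 = 30 | 3·2+6·4 = 30
Z: 5·4+5·2+6·2 = 42 | 3·2+6·6 = 42
X: 5·6+5·0+6·2 = 42 | 3·0+6·7 = 42
gcd(5,5,6,3,6) = 1

Coefficients: [5, 5, 6, 3, 6]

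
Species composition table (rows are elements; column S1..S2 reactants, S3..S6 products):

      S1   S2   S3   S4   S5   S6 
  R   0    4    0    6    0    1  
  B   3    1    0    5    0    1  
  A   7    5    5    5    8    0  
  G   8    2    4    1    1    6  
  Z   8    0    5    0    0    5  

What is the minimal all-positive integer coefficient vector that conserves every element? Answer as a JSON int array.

Coefficients: [5, 6, 2, 3, 5, 6]

R: 5·0+6·4 = 24 | 2·0+3·6+5·0+6·1 = 24
B: 5·3+6·1 = 21 | 2·0+3·5+5·0+6·1 = 21
A: 5·7+6·5 = 65 | 2·5+3·5+5·8+6·0 = 65
G: 5·8+6·2 = 52 | 2·4+3·1+5·1+6·6 = 52
Z: 5·8+6·0 = 40 | 2·5+3·0+5·0+6·5 = 40
gcd(5,6,2,3,5,6) = 1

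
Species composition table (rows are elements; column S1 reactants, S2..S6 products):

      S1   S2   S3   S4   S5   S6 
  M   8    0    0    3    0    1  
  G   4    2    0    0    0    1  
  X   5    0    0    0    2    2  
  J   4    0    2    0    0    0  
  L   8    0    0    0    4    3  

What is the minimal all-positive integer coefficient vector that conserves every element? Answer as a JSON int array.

Coefficients: [2, 2, 4, 4, 1, 4]

M: 2·8 = 16 | 2·0+4·0+4·3+1·0+4·1 = 16
G: 2·4 = 8 | 2·2+4·0+4·0+1·0+4·1 = 8
X: 2·5 = 10 | 2·0+4·0+4·0+1·2+4·2 = 10
J: 2·4 = 8 | 2·0+4·2+4·0+1·0+4·0 = 8
L: 2·8 = 16 | 2·0+4·0+4·0+1·4+4·3 = 16
gcd(2,2,4,4,1,4) = 1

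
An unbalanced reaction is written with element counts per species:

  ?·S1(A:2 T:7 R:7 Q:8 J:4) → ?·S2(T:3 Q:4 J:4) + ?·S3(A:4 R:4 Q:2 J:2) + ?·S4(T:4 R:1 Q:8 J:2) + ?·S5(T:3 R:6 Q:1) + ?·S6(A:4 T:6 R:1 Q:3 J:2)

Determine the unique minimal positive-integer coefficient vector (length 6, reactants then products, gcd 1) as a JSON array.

Coefficients: [6, 3, 2, 3, 5, 1]

A: 6·2 = 12 | 3·0+2·4+3·0+5·0+1·4 = 12
T: 6·7 = 42 | 3·3+2·0+3·4+5·3+1·6 = 42
R: 6·7 = 42 | 3·0+2·4+3·1+5·6+1·1 = 42
Q: 6·8 = 48 | 3·4+2·2+3·8+5·1+1·3 = 48
J: 6·4 = 24 | 3·4+2·2+3·2+5·0+1·2 = 24
gcd(6,3,2,3,5,1) = 1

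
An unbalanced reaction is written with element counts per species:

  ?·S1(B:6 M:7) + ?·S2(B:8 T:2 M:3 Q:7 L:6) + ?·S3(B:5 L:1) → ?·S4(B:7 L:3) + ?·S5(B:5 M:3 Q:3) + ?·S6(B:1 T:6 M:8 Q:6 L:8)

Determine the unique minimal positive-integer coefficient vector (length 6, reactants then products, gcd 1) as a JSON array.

B: 2·6+3·8+5·5 = 61 | 5·7+5·5+1·1 = 61
T: 2·0+3·2+5·0 = 6 | 5·0+5·0+1·6 = 6
M: 2·7+3·3+5·0 = 23 | 5·0+5·3+1·8 = 23
Q: 2·0+3·7+5·0 = 21 | 5·0+5·3+1·6 = 21
L: 2·0+3·6+5·1 = 23 | 5·3+5·0+1·8 = 23
gcd(2,3,5,5,5,1) = 1

Coefficients: [2, 3, 5, 5, 5, 1]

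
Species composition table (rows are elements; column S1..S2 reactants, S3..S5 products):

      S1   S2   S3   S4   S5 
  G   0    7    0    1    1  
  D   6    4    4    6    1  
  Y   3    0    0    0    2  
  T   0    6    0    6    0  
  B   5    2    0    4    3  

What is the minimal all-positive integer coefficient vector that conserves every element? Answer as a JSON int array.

G: 4·0+1·7 = 7 | 4·0+1·1+6·1 = 7
D: 4·6+1·4 = 28 | 4·4+1·6+6·1 = 28
Y: 4·3+1·0 = 12 | 4·0+1·0+6·2 = 12
T: 4·0+1·6 = 6 | 4·0+1·6+6·0 = 6
B: 4·5+1·2 = 22 | 4·0+1·4+6·3 = 22
gcd(4,1,4,1,6) = 1

Coefficients: [4, 1, 4, 1, 6]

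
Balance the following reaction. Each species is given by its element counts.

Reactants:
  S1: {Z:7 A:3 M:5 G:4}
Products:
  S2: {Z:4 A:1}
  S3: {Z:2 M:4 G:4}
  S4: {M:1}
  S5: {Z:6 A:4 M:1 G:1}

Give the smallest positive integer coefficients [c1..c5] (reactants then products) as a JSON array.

Z: 6·7 = 42 | 2·4+5·2+6·0+4·6 = 42
A: 6·3 = 18 | 2·1+5·0+6·0+4·4 = 18
M: 6·5 = 30 | 2·0+5·4+6·1+4·1 = 30
G: 6·4 = 24 | 2·0+5·4+6·0+4·1 = 24
gcd(6,2,5,6,4) = 1

Coefficients: [6, 2, 5, 6, 4]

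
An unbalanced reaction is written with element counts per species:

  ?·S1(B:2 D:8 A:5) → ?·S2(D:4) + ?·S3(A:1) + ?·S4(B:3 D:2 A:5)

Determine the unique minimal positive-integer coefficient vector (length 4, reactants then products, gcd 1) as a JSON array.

B: 3·2 = 6 | 5·0+5·0+2·3 = 6
D: 3·8 = 24 | 5·4+5·0+2·2 = 24
A: 3·5 = 15 | 5·0+5·1+2·5 = 15
gcd(3,5,5,2) = 1

Coefficients: [3, 5, 5, 2]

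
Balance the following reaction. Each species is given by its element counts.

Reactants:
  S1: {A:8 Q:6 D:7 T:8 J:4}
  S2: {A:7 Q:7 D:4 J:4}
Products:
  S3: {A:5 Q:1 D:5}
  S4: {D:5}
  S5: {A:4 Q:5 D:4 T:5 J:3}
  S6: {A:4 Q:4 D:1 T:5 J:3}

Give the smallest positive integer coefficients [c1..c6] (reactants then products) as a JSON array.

A: 5·8+1·7 = 47 | 3·5+2·0+2·4+6·4 = 47
Q: 5·6+1·7 = 37 | 3·1+2·0+2·5+6·4 = 37
D: 5·7+1·4 = 39 | 3·5+2·5+2·4+6·1 = 39
T: 5·8+1·0 = 40 | 3·0+2·0+2·5+6·5 = 40
J: 5·4+1·4 = 24 | 3·0+2·0+2·3+6·3 = 24
gcd(5,1,3,2,2,6) = 1

Coefficients: [5, 1, 3, 2, 2, 6]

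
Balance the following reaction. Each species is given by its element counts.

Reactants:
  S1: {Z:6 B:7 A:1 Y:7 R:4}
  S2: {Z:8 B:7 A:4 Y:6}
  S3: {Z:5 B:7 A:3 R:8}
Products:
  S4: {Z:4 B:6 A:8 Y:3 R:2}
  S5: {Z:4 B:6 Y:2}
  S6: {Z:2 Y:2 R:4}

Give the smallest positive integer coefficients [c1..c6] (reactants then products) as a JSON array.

Z: 2·6+2·8+2·5 = 38 | 2·4+5·4+5·2 = 38
B: 2·7+2·7+2·7 = 42 | 2·6+5·6+5·0 = 42
A: 2·1+2·4+2·3 = 16 | 2·8+5·0+5·0 = 16
Y: 2·7+2·6+2·0 = 26 | 2·3+5·2+5·2 = 26
R: 2·4+2·0+2·8 = 24 | 2·2+5·0+5·4 = 24
gcd(2,2,2,2,5,5) = 1

Coefficients: [2, 2, 2, 2, 5, 5]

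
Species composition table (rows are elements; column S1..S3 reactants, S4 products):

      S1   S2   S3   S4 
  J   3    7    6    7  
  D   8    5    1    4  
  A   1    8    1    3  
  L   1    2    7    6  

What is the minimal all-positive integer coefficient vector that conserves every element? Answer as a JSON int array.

Coefficients: [1, 1, 3, 4]

J: 1·3+1·7+3·6 = 28 | 4·7 = 28
D: 1·8+1·5+3·1 = 16 | 4·4 = 16
A: 1·1+1·8+3·1 = 12 | 4·3 = 12
L: 1·1+1·2+3·7 = 24 | 4·6 = 24
gcd(1,1,3,4) = 1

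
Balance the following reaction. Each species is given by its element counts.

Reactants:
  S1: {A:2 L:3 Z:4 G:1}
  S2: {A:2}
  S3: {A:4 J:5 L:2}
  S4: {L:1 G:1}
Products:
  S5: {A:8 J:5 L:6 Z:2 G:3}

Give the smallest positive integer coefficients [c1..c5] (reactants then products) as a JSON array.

A: 1·2+3·2+2·4+5·0 = 16 | 2·8 = 16
J: 1·0+3·0+2·5+5·0 = 10 | 2·5 = 10
L: 1·3+3·0+2·2+5·1 = 12 | 2·6 = 12
Z: 1·4+3·0+2·0+5·0 = 4 | 2·2 = 4
G: 1·1+3·0+2·0+5·1 = 6 | 2·3 = 6
gcd(1,3,2,5,2) = 1

Coefficients: [1, 3, 2, 5, 2]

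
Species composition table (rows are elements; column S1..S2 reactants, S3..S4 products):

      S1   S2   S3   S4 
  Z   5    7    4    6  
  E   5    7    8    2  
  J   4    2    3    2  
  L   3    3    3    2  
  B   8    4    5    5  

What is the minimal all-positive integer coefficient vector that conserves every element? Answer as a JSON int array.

Z: 5·5+5·7 = 60 | 6·4+6·6 = 60
E: 5·5+5·7 = 60 | 6·8+6·2 = 60
J: 5·4+5·2 = 30 | 6·3+6·2 = 30
L: 5·3+5·3 = 30 | 6·3+6·2 = 30
B: 5·8+5·4 = 60 | 6·5+6·5 = 60
gcd(5,5,6,6) = 1

Coefficients: [5, 5, 6, 6]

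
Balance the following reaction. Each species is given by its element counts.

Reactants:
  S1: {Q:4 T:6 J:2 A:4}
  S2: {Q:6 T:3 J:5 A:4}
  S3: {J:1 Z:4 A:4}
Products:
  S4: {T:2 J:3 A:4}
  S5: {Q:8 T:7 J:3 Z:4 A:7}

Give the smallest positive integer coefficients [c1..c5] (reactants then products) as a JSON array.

Coefficients: [5, 2, 4, 4, 4]

Q: 5·4+2·6+4·0 = 32 | 4·0+4·8 = 32
T: 5·6+2·3+4·0 = 36 | 4·2+4·7 = 36
J: 5·2+2·5+4·1 = 24 | 4·3+4·3 = 24
Z: 5·0+2·0+4·4 = 16 | 4·0+4·4 = 16
A: 5·4+2·4+4·4 = 44 | 4·4+4·7 = 44
gcd(5,2,4,4,4) = 1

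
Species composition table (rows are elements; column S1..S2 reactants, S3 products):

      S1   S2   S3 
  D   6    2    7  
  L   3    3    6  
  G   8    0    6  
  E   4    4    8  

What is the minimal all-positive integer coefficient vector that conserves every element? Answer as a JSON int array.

Coefficients: [3, 5, 4]

D: 3·6+5·2 = 28 | 4·7 = 28
L: 3·3+5·3 = 24 | 4·6 = 24
G: 3·8+5·0 = 24 | 4·6 = 24
E: 3·4+5·4 = 32 | 4·8 = 32
gcd(3,5,4) = 1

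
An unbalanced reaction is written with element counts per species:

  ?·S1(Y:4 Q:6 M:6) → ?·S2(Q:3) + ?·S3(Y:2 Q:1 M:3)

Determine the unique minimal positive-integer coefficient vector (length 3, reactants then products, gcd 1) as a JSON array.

Y: 3·4 = 12 | 4·0+6·2 = 12
Q: 3·6 = 18 | 4·3+6·1 = 18
M: 3·6 = 18 | 4·0+6·3 = 18
gcd(3,4,6) = 1

Coefficients: [3, 4, 6]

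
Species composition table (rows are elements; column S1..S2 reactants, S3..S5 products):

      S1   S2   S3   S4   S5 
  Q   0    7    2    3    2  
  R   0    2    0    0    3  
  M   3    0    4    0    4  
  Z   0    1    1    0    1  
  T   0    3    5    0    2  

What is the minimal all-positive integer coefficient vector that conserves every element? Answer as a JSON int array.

Coefficients: [4, 3, 1, 5, 2]

Q: 4·0+3·7 = 21 | 1·2+5·3+2·2 = 21
R: 4·0+3·2 = 6 | 1·0+5·0+2·3 = 6
M: 4·3+3·0 = 12 | 1·4+5·0+2·4 = 12
Z: 4·0+3·1 = 3 | 1·1+5·0+2·1 = 3
T: 4·0+3·3 = 9 | 1·5+5·0+2·2 = 9
gcd(4,3,1,5,2) = 1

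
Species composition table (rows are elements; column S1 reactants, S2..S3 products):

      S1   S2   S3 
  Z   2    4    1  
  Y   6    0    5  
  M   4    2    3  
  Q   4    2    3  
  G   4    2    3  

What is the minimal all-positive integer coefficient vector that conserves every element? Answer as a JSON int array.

Z: 5·2 = 10 | 1·4+6·1 = 10
Y: 5·6 = 30 | 1·0+6·5 = 30
M: 5·4 = 20 | 1·2+6·3 = 20
Q: 5·4 = 20 | 1·2+6·3 = 20
G: 5·4 = 20 | 1·2+6·3 = 20
gcd(5,1,6) = 1

Coefficients: [5, 1, 6]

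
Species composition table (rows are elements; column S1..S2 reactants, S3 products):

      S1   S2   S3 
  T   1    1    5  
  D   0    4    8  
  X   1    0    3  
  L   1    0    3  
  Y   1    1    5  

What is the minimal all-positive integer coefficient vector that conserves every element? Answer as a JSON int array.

T: 3·1+2·1 = 5 | 1·5 = 5
D: 3·0+2·4 = 8 | 1·8 = 8
X: 3·1+2·0 = 3 | 1·3 = 3
L: 3·1+2·0 = 3 | 1·3 = 3
Y: 3·1+2·1 = 5 | 1·5 = 5
gcd(3,2,1) = 1

Coefficients: [3, 2, 1]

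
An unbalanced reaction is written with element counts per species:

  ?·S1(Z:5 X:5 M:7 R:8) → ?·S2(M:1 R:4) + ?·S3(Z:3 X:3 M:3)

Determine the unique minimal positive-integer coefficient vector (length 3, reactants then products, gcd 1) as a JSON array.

Coefficients: [3, 6, 5]

Z: 3·5 = 15 | 6·0+5·3 = 15
X: 3·5 = 15 | 6·0+5·3 = 15
M: 3·7 = 21 | 6·1+5·3 = 21
R: 3·8 = 24 | 6·4+5·0 = 24
gcd(3,6,5) = 1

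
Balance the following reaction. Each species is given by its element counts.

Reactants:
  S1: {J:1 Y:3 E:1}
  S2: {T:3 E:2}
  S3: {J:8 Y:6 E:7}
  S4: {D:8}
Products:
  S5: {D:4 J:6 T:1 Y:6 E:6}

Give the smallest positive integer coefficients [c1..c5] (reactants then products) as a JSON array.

D: 4·0+2·0+4·0+3·8 = 24 | 6·4 = 24
J: 4·1+2·0+4·8+3·0 = 36 | 6·6 = 36
T: 4·0+2·3+4·0+3·0 = 6 | 6·1 = 6
Y: 4·3+2·0+4·6+3·0 = 36 | 6·6 = 36
E: 4·1+2·2+4·7+3·0 = 36 | 6·6 = 36
gcd(4,2,4,3,6) = 1

Coefficients: [4, 2, 4, 3, 6]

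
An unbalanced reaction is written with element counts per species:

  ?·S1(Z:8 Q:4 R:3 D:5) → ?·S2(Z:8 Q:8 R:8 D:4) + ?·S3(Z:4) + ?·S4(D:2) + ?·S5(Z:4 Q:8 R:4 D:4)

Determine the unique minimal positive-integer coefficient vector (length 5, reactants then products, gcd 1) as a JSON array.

Z: 4·8 = 32 | 1·8+5·4+6·0+1·4 = 32
Q: 4·4 = 16 | 1·8+5·0+6·0+1·8 = 16
R: 4·3 = 12 | 1·8+5·0+6·0+1·4 = 12
D: 4·5 = 20 | 1·4+5·0+6·2+1·4 = 20
gcd(4,1,5,6,1) = 1

Coefficients: [4, 1, 5, 6, 1]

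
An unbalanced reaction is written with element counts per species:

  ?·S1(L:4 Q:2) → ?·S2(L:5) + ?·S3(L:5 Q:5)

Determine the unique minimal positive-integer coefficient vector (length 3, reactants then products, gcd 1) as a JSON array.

Coefficients: [5, 2, 2]

L: 5·4 = 20 | 2·5+2·5 = 20
Q: 5·2 = 10 | 2·0+2·5 = 10
gcd(5,2,2) = 1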